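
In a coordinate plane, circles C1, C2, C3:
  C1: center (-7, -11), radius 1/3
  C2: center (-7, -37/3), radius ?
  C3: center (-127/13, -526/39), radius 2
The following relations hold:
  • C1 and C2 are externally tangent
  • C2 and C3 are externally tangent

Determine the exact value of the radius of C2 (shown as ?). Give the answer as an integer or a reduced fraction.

1. [ext C1·C2]  r_C2² + (2/3)r_C2 − 5/3 = 0  ⇒  r_C2 = 1 (r>0 drops 1)
2. [ext C2·C3]  r_C2² + 4r_C2 − 5 = 0  ⇒  r_C2 = 1 (r>0 drops 1)

1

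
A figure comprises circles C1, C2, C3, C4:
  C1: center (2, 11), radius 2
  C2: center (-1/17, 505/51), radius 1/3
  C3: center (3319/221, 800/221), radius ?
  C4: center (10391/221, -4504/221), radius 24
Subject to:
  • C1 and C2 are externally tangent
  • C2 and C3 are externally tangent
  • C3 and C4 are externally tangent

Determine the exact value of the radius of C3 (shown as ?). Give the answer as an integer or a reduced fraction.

1. [ext C2·C3]  r_C3² + (2/3)r_C3 − 800/3 = 0  ⇒  r_C3 = 16 (r>0 drops 1)
2. [ext C3·C4]  r_C3² + 48r_C3 − 1024 = 0  ⇒  r_C3 = 16 (r>0 drops 1)

16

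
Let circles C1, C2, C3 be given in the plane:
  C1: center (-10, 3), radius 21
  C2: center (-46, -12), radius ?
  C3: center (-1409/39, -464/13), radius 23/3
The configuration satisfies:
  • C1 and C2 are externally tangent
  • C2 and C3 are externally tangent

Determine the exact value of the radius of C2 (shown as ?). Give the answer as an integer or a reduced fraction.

18

1. [ext C1·C2]  r_C2² + 42r_C2 − 1080 = 0  ⇒  r_C2 = 18 (r>0 drops 1)
2. [ext C2·C3]  r_C2² + (46/3)r_C2 − 600 = 0  ⇒  r_C2 = 18 (r>0 drops 1)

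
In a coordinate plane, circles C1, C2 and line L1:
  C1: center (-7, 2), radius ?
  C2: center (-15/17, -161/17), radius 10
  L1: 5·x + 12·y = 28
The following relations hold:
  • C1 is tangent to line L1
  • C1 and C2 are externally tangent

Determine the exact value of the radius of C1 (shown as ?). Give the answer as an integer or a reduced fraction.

3

1. [C1‖L1]  r_C1² − 9 = 0  ⇒  r_C1 = 3 (r>0 drops 1)
2. [ext C1·C2]  r_C1² + 20r_C1 − 69 = 0  ⇒  r_C1 = 3 (r>0 drops 1)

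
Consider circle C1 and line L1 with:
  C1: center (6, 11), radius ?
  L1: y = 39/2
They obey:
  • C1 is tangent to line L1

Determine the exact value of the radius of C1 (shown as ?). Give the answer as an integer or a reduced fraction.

1. [C1‖L1]  r_C1² − 289/4 = 0  ⇒  r_C1 = 17/2 (r>0 drops 1)

17/2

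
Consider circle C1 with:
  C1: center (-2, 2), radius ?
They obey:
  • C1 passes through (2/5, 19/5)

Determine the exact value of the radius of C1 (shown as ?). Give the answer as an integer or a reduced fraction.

3

1. [C1∋P]  r_C1² − 9 = 0  ⇒  r_C1 = 3 (r>0 drops 1)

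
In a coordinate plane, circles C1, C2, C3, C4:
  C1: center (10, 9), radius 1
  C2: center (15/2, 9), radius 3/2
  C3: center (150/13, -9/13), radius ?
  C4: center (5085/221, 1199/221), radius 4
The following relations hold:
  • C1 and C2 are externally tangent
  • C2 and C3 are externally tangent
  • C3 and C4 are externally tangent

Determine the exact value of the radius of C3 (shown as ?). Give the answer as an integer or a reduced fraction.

9

1. [ext C2·C3]  r_C3² + 3r_C3 − 108 = 0  ⇒  r_C3 = 9 (r>0 drops 1)
2. [ext C3·C4]  r_C3² + 8r_C3 − 153 = 0  ⇒  r_C3 = 9 (r>0 drops 1)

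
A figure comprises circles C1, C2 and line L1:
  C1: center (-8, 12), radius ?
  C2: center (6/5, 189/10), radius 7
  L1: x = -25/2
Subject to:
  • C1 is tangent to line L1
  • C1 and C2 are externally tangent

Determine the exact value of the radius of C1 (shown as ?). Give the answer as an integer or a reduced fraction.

9/2

1. [C1‖L1]  r_C1² − 81/4 = 0  ⇒  r_C1 = 9/2 (r>0 drops 1)
2. [ext C1·C2]  r_C1² + 14r_C1 − 333/4 = 0  ⇒  r_C1 = 9/2 (r>0 drops 1)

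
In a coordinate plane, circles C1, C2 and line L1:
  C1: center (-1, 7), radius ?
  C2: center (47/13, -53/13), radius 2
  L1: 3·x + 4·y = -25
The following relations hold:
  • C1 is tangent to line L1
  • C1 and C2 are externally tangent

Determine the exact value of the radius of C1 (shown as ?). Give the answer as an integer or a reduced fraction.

1. [C1‖L1]  r_C1² − 100 = 0  ⇒  r_C1 = 10 (r>0 drops 1)
2. [ext C1·C2]  r_C1² + 4r_C1 − 140 = 0  ⇒  r_C1 = 10 (r>0 drops 1)

10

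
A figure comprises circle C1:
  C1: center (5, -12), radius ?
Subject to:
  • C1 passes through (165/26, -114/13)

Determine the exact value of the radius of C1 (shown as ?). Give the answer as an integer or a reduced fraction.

1. [C1∋P]  r_C1² − 49/4 = 0  ⇒  r_C1 = 7/2 (r>0 drops 1)

7/2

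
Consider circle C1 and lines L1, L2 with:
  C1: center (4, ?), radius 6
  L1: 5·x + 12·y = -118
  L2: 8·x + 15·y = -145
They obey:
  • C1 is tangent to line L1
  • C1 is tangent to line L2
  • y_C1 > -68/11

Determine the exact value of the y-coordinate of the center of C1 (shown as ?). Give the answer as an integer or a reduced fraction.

-5

1. [C1‖L1]  y_C1² + 23y_C1 + 90 = 0  ⇒  y_C1 = -18 or -5
2. [C1‖L2]  y_C1² + (118/5)y_C1 + 93 = 0  ⇒  y_C1 = -93/5 or -5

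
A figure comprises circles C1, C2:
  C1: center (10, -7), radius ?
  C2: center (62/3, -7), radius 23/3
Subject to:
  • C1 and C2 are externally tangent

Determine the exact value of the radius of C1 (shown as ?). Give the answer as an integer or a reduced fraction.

3

1. [ext C1·C2]  r_C1² + (46/3)r_C1 − 55 = 0  ⇒  r_C1 = 3 (r>0 drops 1)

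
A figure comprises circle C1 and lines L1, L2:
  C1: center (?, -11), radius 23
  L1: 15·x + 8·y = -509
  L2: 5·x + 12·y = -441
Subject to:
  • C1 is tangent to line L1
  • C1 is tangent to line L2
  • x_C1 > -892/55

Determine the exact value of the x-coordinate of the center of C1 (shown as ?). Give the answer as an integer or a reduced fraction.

-2

1. [C1‖L1]  x_C1² + (842/15)x_C1 + 1624/15 = 0  ⇒  x_C1 = -812/15 or -2
2. [C1‖L2]  x_C1² + (618/5)x_C1 + 1216/5 = 0  ⇒  x_C1 = -608/5 or -2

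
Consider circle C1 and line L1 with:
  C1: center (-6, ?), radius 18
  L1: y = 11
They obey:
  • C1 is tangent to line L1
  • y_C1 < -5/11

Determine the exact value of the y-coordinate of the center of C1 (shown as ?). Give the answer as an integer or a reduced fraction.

1. [C1‖L1]  y_C1² − 22y_C1 − 203 = 0  ⇒  y_C1 = -7 or 29
2. given y_C1 < -5/11: keep -7

-7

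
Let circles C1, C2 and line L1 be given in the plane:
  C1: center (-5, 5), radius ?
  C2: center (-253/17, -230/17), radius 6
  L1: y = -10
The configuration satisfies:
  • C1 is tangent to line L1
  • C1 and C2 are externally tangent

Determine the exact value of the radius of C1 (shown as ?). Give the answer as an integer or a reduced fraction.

15

1. [C1‖L1]  r_C1² − 225 = 0  ⇒  r_C1 = 15 (r>0 drops 1)
2. [ext C1·C2]  r_C1² + 12r_C1 − 405 = 0  ⇒  r_C1 = 15 (r>0 drops 1)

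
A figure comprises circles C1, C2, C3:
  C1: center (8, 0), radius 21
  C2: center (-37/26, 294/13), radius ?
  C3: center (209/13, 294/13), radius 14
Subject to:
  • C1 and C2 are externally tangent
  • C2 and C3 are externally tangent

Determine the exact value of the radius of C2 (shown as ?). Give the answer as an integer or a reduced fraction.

1. [ext C1·C2]  r_C2² + 42r_C2 − 637/4 = 0  ⇒  r_C2 = 7/2 (r>0 drops 1)
2. [ext C2·C3]  r_C2² + 28r_C2 − 441/4 = 0  ⇒  r_C2 = 7/2 (r>0 drops 1)

7/2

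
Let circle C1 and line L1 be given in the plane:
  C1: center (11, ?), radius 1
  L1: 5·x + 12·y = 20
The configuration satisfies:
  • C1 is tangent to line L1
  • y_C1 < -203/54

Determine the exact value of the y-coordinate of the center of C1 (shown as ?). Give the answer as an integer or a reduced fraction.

1. [C1‖L1]  y_C1² + (35/6)y_C1 + 22/3 = 0  ⇒  y_C1 = -4 or -11/6
2. given y_C1 < -203/54: keep -4

-4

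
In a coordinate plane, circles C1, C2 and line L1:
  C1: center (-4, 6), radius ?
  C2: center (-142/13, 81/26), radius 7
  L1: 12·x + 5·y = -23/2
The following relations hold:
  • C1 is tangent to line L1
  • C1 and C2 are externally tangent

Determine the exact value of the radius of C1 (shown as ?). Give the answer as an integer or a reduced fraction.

1/2

1. [C1‖L1]  r_C1² − 1/4 = 0  ⇒  r_C1 = 1/2 (r>0 drops 1)
2. [ext C1·C2]  r_C1² + 14r_C1 − 29/4 = 0  ⇒  r_C1 = 1/2 (r>0 drops 1)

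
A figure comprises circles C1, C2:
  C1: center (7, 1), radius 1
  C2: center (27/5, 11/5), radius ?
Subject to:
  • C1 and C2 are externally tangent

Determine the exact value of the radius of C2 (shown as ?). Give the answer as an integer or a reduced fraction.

1. [ext C1·C2]  r_C2² + 2r_C2 − 3 = 0  ⇒  r_C2 = 1 (r>0 drops 1)

1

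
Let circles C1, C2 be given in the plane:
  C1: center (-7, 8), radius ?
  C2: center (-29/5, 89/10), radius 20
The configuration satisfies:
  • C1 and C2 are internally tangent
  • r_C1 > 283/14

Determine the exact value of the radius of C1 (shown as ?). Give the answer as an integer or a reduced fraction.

1. [int C1,C2]  r_C1² − 40r_C1 + 1591/4 = 0  ⇒  r_C1 = 37/2 or 43/2
2. given r_C1 > 283/14: keep 43/2

43/2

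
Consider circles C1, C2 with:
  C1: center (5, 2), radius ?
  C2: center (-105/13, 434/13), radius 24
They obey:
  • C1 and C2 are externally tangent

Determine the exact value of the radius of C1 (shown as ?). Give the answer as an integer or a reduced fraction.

1. [ext C1·C2]  r_C1² + 48r_C1 − 580 = 0  ⇒  r_C1 = 10 (r>0 drops 1)

10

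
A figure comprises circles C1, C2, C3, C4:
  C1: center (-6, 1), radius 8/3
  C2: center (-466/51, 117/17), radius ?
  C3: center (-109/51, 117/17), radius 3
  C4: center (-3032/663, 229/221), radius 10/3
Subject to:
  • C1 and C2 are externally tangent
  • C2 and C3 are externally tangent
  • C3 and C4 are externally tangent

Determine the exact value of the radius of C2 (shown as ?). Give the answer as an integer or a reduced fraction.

1. [ext C1·C2]  r_C2² + (16/3)r_C2 − 112/3 = 0  ⇒  r_C2 = 4 (r>0 drops 1)
2. [ext C2·C3]  r_C2² + 6r_C2 − 40 = 0  ⇒  r_C2 = 4 (r>0 drops 1)

4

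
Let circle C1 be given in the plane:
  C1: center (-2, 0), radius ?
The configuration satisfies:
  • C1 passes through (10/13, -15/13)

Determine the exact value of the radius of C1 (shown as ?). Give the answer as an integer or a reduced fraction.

1. [C1∋P]  r_C1² − 9 = 0  ⇒  r_C1 = 3 (r>0 drops 1)

3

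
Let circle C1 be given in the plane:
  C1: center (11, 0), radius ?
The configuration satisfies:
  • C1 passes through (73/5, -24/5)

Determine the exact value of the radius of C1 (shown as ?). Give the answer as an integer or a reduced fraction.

1. [C1∋P]  r_C1² − 36 = 0  ⇒  r_C1 = 6 (r>0 drops 1)

6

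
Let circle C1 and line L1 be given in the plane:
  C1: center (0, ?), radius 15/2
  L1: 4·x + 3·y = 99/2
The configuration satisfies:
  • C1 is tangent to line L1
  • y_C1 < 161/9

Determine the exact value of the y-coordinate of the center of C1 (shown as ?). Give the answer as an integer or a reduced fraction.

1. [C1‖L1]  y_C1² − 33y_C1 + 116 = 0  ⇒  y_C1 = 4 or 29
2. given y_C1 < 161/9: keep 4

4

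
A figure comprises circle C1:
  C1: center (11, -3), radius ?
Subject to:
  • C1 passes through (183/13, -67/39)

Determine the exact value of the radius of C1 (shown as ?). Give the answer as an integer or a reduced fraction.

1. [C1∋P]  r_C1² − 100/9 = 0  ⇒  r_C1 = 10/3 (r>0 drops 1)

10/3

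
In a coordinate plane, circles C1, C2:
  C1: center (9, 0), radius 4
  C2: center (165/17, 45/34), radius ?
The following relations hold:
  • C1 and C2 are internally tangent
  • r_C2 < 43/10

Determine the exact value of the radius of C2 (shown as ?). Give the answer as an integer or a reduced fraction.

1. [int C1,C2]  r_C2² − 8r_C2 + 55/4 = 0  ⇒  r_C2 = 5/2 or 11/2
2. given r_C2 < 43/10: keep 5/2

5/2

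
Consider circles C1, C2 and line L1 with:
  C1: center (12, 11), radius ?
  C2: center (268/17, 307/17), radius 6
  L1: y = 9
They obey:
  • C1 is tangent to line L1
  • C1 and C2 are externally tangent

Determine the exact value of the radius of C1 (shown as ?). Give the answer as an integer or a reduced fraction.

2

1. [C1‖L1]  r_C1² − 4 = 0  ⇒  r_C1 = 2 (r>0 drops 1)
2. [ext C1·C2]  r_C1² + 12r_C1 − 28 = 0  ⇒  r_C1 = 2 (r>0 drops 1)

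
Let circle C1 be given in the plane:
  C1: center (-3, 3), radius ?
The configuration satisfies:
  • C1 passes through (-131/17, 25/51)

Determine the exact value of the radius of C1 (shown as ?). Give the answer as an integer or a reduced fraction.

1. [C1∋P]  r_C1² − 256/9 = 0  ⇒  r_C1 = 16/3 (r>0 drops 1)

16/3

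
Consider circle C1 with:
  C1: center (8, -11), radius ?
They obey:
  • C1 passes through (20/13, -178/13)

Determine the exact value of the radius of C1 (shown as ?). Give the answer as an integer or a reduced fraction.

7

1. [C1∋P]  r_C1² − 49 = 0  ⇒  r_C1 = 7 (r>0 drops 1)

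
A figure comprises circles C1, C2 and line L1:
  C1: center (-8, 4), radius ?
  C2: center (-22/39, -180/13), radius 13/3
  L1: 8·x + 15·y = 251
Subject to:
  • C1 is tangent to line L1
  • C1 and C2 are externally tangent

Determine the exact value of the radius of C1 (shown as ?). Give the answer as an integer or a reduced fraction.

15

1. [C1‖L1]  r_C1² − 225 = 0  ⇒  r_C1 = 15 (r>0 drops 1)
2. [ext C1·C2]  r_C1² + (26/3)r_C1 − 355 = 0  ⇒  r_C1 = 15 (r>0 drops 1)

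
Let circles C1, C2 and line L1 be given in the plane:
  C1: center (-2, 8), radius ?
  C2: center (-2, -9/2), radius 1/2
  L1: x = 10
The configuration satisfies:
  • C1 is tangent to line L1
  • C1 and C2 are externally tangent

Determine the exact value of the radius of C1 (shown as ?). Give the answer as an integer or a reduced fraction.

1. [C1‖L1]  r_C1² − 144 = 0  ⇒  r_C1 = 12 (r>0 drops 1)
2. [ext C1·C2]  r_C1² + 1r_C1 − 156 = 0  ⇒  r_C1 = 12 (r>0 drops 1)

12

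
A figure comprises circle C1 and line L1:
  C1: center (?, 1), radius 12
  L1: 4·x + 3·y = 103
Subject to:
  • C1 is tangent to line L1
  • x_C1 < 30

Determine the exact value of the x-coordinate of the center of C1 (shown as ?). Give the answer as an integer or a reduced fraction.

1. [C1‖L1]  x_C1² − 50x_C1 + 400 = 0  ⇒  x_C1 = 10 or 40
2. given x_C1 < 30: keep 10

10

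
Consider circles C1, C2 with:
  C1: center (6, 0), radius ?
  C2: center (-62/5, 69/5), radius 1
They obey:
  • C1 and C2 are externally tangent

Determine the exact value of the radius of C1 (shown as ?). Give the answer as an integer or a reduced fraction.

1. [ext C1·C2]  r_C1² + 2r_C1 − 528 = 0  ⇒  r_C1 = 22 (r>0 drops 1)

22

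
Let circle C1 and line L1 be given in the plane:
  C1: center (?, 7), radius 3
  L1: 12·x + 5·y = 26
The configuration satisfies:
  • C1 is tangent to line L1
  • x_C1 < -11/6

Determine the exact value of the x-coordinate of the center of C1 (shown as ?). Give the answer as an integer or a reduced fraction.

1. [C1‖L1]  x_C1² + (3/2)x_C1 − 10 = 0  ⇒  x_C1 = -4 or 5/2
2. given x_C1 < -11/6: keep -4

-4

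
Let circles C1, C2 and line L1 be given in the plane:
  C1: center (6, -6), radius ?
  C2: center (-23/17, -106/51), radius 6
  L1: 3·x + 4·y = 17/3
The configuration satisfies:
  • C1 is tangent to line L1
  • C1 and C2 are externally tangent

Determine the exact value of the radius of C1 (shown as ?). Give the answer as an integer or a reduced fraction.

7/3

1. [C1‖L1]  r_C1² − 49/9 = 0  ⇒  r_C1 = 7/3 (r>0 drops 1)
2. [ext C1·C2]  r_C1² + 12r_C1 − 301/9 = 0  ⇒  r_C1 = 7/3 (r>0 drops 1)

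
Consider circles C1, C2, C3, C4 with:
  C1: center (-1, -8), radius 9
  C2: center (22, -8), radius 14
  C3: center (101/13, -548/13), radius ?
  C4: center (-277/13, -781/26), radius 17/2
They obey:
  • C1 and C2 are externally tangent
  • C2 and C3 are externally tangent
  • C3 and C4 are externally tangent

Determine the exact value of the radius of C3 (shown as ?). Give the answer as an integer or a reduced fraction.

23

1. [ext C2·C3]  r_C3² + 28r_C3 − 1173 = 0  ⇒  r_C3 = 23 (r>0 drops 1)
2. [ext C3·C4]  r_C3² + 17r_C3 − 920 = 0  ⇒  r_C3 = 23 (r>0 drops 1)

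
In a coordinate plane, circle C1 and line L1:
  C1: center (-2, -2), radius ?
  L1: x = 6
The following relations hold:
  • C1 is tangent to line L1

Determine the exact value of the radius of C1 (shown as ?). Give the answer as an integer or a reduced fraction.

1. [C1‖L1]  r_C1² − 64 = 0  ⇒  r_C1 = 8 (r>0 drops 1)

8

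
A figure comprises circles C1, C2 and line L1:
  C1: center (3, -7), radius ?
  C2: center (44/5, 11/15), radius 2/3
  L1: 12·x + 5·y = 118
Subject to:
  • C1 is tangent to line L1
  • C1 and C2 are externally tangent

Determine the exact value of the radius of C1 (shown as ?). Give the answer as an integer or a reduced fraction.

1. [C1‖L1]  r_C1² − 81 = 0  ⇒  r_C1 = 9 (r>0 drops 1)
2. [ext C1·C2]  r_C1² + (4/3)r_C1 − 93 = 0  ⇒  r_C1 = 9 (r>0 drops 1)

9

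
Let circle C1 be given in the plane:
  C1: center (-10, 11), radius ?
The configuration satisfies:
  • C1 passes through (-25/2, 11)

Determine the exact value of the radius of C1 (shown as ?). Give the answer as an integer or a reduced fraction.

1. [C1∋P]  r_C1² − 25/4 = 0  ⇒  r_C1 = 5/2 (r>0 drops 1)

5/2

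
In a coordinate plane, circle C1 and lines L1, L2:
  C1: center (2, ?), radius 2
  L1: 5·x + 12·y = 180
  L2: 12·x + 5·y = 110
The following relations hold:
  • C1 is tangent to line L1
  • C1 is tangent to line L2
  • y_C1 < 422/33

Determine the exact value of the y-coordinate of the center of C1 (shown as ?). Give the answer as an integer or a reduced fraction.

1. [C1‖L1]  y_C1² − (85/3)y_C1 + 196 = 0  ⇒  y_C1 = 12 or 49/3
2. [C1‖L2]  y_C1² − (172/5)y_C1 + 1344/5 = 0  ⇒  y_C1 = 12 or 112/5

12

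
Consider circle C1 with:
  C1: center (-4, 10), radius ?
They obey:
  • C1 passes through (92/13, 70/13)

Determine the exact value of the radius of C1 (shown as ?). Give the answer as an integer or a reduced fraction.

12

1. [C1∋P]  r_C1² − 144 = 0  ⇒  r_C1 = 12 (r>0 drops 1)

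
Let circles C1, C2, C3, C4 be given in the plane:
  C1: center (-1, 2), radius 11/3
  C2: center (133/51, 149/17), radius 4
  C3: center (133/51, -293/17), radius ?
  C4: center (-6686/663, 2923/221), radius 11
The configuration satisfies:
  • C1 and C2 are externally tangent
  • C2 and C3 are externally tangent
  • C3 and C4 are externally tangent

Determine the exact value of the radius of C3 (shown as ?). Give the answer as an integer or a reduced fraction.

22

1. [ext C2·C3]  r_C3² + 8r_C3 − 660 = 0  ⇒  r_C3 = 22 (r>0 drops 1)
2. [ext C3·C4]  r_C3² + 22r_C3 − 968 = 0  ⇒  r_C3 = 22 (r>0 drops 1)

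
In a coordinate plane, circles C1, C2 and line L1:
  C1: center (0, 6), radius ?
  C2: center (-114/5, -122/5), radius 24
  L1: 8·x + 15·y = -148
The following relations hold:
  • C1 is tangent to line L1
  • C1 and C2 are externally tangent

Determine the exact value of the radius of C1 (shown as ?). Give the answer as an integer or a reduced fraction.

14

1. [C1‖L1]  r_C1² − 196 = 0  ⇒  r_C1 = 14 (r>0 drops 1)
2. [ext C1·C2]  r_C1² + 48r_C1 − 868 = 0  ⇒  r_C1 = 14 (r>0 drops 1)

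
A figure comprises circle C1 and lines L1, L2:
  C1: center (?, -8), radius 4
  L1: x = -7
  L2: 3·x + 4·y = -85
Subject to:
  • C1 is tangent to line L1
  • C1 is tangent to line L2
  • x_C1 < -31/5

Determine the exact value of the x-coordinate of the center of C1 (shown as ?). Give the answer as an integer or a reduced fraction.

-11

1. [C1‖L1]  x_C1² + 14x_C1 + 33 = 0  ⇒  x_C1 = -11 or -3
2. [C1‖L2]  x_C1² + (106/3)x_C1 + 803/3 = 0  ⇒  x_C1 = -73/3 or -11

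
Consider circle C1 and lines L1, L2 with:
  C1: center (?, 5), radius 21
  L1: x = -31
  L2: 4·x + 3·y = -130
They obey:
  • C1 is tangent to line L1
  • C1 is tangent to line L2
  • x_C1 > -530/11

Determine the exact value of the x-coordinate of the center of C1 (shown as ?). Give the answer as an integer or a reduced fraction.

-10

1. [C1‖L1]  x_C1² + 62x_C1 + 520 = 0  ⇒  x_C1 = -52 or -10
2. [C1‖L2]  x_C1² + (145/2)x_C1 + 625 = 0  ⇒  x_C1 = -125/2 or -10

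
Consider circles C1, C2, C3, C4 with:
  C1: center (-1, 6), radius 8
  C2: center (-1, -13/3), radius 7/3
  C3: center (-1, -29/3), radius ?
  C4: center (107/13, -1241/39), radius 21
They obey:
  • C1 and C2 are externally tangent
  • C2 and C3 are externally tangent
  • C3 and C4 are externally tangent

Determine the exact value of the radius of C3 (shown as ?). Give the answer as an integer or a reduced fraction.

3

1. [ext C2·C3]  r_C3² + (14/3)r_C3 − 23 = 0  ⇒  r_C3 = 3 (r>0 drops 1)
2. [ext C3·C4]  r_C3² + 42r_C3 − 135 = 0  ⇒  r_C3 = 3 (r>0 drops 1)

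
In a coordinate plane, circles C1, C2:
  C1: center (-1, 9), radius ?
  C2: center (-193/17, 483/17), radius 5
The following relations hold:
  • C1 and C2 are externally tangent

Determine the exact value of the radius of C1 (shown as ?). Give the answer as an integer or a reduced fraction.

17

1. [ext C1·C2]  r_C1² + 10r_C1 − 459 = 0  ⇒  r_C1 = 17 (r>0 drops 1)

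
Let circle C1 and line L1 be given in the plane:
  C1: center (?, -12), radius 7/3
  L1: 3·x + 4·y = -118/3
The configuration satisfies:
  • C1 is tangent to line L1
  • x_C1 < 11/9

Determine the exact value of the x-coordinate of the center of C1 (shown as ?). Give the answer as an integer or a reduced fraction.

-1

1. [C1‖L1]  x_C1² − (52/9)x_C1 − 61/9 = 0  ⇒  x_C1 = -1 or 61/9
2. given x_C1 < 11/9: keep -1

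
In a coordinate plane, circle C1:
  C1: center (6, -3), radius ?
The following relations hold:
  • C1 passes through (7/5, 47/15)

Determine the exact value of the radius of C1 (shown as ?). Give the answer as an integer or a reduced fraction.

1. [C1∋P]  r_C1² − 529/9 = 0  ⇒  r_C1 = 23/3 (r>0 drops 1)

23/3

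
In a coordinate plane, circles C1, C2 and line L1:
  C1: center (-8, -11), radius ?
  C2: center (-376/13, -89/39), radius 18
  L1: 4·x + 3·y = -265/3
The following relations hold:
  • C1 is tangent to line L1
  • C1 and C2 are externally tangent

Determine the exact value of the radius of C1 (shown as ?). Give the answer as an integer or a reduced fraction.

1. [C1‖L1]  r_C1² − 196/9 = 0  ⇒  r_C1 = 14/3 (r>0 drops 1)
2. [ext C1·C2]  r_C1² + 36r_C1 − 1708/9 = 0  ⇒  r_C1 = 14/3 (r>0 drops 1)

14/3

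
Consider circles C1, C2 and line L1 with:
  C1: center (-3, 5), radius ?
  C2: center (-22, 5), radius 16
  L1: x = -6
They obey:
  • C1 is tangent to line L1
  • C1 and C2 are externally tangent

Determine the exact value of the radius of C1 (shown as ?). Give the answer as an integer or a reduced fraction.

1. [C1‖L1]  r_C1² − 9 = 0  ⇒  r_C1 = 3 (r>0 drops 1)
2. [ext C1·C2]  r_C1² + 32r_C1 − 105 = 0  ⇒  r_C1 = 3 (r>0 drops 1)

3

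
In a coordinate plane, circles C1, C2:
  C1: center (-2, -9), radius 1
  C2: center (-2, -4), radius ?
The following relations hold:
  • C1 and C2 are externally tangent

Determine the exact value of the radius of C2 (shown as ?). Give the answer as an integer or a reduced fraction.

4

1. [ext C1·C2]  r_C2² + 2r_C2 − 24 = 0  ⇒  r_C2 = 4 (r>0 drops 1)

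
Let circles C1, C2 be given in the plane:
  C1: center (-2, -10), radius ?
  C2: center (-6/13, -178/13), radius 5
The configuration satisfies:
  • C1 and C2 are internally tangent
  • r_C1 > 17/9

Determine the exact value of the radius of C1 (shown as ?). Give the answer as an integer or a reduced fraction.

1. [int C1,C2]  r_C1² − 10r_C1 + 9 = 0  ⇒  r_C1 = 1 or 9
2. given r_C1 > 17/9: keep 9

9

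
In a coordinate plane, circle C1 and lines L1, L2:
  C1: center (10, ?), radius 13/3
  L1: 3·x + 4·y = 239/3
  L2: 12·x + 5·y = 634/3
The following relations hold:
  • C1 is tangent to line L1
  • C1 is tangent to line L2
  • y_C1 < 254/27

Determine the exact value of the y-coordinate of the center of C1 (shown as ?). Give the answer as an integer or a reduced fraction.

1. [C1‖L1]  y_C1² − (149/6)y_C1 + 749/6 = 0  ⇒  y_C1 = 7 or 107/6
2. [C1‖L2]  y_C1² − (548/15)y_C1 + 3101/15 = 0  ⇒  y_C1 = 7 or 443/15

7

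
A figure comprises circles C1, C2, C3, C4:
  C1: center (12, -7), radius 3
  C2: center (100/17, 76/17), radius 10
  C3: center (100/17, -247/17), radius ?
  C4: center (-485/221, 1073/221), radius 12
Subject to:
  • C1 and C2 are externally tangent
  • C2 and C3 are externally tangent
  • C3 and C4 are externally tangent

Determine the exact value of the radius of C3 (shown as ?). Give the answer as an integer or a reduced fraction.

1. [ext C2·C3]  r_C3² + 20r_C3 − 261 = 0  ⇒  r_C3 = 9 (r>0 drops 1)
2. [ext C3·C4]  r_C3² + 24r_C3 − 297 = 0  ⇒  r_C3 = 9 (r>0 drops 1)

9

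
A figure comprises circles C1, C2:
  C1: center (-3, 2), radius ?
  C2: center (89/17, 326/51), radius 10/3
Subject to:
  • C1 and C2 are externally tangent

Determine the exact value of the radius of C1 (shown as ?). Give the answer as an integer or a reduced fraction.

1. [ext C1·C2]  r_C1² + (20/3)r_C1 − 76 = 0  ⇒  r_C1 = 6 (r>0 drops 1)

6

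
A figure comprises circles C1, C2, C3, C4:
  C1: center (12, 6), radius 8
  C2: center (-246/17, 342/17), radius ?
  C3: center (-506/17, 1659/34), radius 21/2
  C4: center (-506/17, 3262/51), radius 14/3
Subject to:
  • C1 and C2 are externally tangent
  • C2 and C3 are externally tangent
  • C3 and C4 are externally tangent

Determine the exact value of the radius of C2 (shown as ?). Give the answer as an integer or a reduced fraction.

1. [ext C1·C2]  r_C2² + 16r_C2 − 836 = 0  ⇒  r_C2 = 22 (r>0 drops 1)
2. [ext C2·C3]  r_C2² + 21r_C2 − 946 = 0  ⇒  r_C2 = 22 (r>0 drops 1)

22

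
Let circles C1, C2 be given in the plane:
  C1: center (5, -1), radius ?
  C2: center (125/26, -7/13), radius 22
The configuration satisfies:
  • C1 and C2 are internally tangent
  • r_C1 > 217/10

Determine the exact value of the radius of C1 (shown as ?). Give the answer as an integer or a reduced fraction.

45/2

1. [int C1,C2]  r_C1² − 44r_C1 + 1935/4 = 0  ⇒  r_C1 = 43/2 or 45/2
2. given r_C1 > 217/10: keep 45/2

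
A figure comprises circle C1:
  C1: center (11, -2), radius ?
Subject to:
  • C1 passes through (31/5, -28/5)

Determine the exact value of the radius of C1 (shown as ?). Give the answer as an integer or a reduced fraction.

6

1. [C1∋P]  r_C1² − 36 = 0  ⇒  r_C1 = 6 (r>0 drops 1)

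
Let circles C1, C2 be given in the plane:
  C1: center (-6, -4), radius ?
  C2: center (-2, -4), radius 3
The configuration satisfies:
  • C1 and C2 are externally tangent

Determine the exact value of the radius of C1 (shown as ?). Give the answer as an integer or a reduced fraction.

1

1. [ext C1·C2]  r_C1² + 6r_C1 − 7 = 0  ⇒  r_C1 = 1 (r>0 drops 1)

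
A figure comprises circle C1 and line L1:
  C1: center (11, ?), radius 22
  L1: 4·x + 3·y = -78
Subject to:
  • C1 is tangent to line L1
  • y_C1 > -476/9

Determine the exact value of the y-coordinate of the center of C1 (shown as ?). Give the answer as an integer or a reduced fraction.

-4

1. [C1‖L1]  y_C1² + (244/3)y_C1 + 928/3 = 0  ⇒  y_C1 = -232/3 or -4
2. given y_C1 > -476/9: keep -4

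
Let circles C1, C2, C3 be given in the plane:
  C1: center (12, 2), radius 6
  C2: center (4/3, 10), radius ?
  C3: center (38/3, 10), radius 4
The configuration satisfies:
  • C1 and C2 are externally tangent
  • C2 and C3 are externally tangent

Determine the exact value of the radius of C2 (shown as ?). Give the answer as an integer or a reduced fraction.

1. [ext C1·C2]  r_C2² + 12r_C2 − 1276/9 = 0  ⇒  r_C2 = 22/3 (r>0 drops 1)
2. [ext C2·C3]  r_C2² + 8r_C2 − 1012/9 = 0  ⇒  r_C2 = 22/3 (r>0 drops 1)

22/3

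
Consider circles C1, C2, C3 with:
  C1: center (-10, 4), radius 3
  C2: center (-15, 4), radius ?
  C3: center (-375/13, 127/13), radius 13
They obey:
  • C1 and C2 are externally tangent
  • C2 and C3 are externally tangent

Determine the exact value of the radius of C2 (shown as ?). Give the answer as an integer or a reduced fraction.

1. [ext C1·C2]  r_C2² + 6r_C2 − 16 = 0  ⇒  r_C2 = 2 (r>0 drops 1)
2. [ext C2·C3]  r_C2² + 26r_C2 − 56 = 0  ⇒  r_C2 = 2 (r>0 drops 1)

2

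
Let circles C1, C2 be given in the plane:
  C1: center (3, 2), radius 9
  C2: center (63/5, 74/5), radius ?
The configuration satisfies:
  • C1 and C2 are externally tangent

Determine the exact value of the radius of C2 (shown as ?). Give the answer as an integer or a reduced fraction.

1. [ext C1·C2]  r_C2² + 18r_C2 − 175 = 0  ⇒  r_C2 = 7 (r>0 drops 1)

7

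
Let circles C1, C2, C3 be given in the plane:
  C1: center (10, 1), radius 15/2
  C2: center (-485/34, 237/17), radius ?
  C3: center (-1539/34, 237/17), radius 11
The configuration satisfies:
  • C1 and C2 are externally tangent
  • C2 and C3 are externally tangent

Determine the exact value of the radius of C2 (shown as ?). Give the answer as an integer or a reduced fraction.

20

1. [ext C1·C2]  r_C2² + 15r_C2 − 700 = 0  ⇒  r_C2 = 20 (r>0 drops 1)
2. [ext C2·C3]  r_C2² + 22r_C2 − 840 = 0  ⇒  r_C2 = 20 (r>0 drops 1)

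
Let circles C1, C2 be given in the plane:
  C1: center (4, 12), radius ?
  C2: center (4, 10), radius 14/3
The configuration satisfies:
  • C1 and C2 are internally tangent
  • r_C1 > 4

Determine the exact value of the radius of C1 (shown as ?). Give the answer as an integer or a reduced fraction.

1. [int C1,C2]  r_C1² − (28/3)r_C1 + 160/9 = 0  ⇒  r_C1 = 8/3 or 20/3
2. given r_C1 > 4: keep 20/3

20/3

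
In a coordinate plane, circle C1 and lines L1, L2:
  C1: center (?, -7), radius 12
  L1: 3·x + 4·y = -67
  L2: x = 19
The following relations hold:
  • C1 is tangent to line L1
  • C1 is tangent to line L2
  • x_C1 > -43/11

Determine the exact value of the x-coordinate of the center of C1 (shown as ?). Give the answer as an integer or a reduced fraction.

1. [C1‖L1]  x_C1² + 26x_C1 − 231 = 0  ⇒  x_C1 = -33 or 7
2. [C1‖L2]  x_C1² − 38x_C1 + 217 = 0  ⇒  x_C1 = 7 or 31

7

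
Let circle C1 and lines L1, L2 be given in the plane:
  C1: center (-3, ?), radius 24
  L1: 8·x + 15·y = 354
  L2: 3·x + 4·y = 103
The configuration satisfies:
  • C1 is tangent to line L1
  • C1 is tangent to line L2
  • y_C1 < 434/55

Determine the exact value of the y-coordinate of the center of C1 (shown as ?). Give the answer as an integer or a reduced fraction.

1. [C1‖L1]  y_C1² − (252/5)y_C1 − 524/5 = 0  ⇒  y_C1 = -2 or 262/5
2. [C1‖L2]  y_C1² − 56y_C1 − 116 = 0  ⇒  y_C1 = -2 or 58

-2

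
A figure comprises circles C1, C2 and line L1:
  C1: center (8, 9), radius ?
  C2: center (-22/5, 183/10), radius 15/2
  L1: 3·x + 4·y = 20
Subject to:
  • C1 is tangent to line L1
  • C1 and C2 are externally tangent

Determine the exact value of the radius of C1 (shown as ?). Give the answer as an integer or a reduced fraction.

8

1. [C1‖L1]  r_C1² − 64 = 0  ⇒  r_C1 = 8 (r>0 drops 1)
2. [ext C1·C2]  r_C1² + 15r_C1 − 184 = 0  ⇒  r_C1 = 8 (r>0 drops 1)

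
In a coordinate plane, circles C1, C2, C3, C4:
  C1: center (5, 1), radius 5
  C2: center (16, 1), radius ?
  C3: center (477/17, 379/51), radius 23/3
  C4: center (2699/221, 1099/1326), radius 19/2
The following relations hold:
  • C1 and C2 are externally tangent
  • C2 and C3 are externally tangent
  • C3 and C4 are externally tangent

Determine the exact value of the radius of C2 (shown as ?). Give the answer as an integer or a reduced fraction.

1. [ext C1·C2]  r_C2² + 10r_C2 − 96 = 0  ⇒  r_C2 = 6 (r>0 drops 1)
2. [ext C2·C3]  r_C2² + (46/3)r_C2 − 128 = 0  ⇒  r_C2 = 6 (r>0 drops 1)

6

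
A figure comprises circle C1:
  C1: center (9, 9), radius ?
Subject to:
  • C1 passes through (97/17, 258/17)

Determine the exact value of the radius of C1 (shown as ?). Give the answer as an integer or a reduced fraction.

1. [C1∋P]  r_C1² − 49 = 0  ⇒  r_C1 = 7 (r>0 drops 1)

7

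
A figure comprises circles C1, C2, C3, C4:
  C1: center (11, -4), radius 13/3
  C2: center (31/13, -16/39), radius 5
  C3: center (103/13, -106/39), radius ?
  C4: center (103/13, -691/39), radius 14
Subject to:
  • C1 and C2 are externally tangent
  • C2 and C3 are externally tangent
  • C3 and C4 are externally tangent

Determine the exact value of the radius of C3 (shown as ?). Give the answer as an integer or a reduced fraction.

1

1. [ext C2·C3]  r_C3² + 10r_C3 − 11 = 0  ⇒  r_C3 = 1 (r>0 drops 1)
2. [ext C3·C4]  r_C3² + 28r_C3 − 29 = 0  ⇒  r_C3 = 1 (r>0 drops 1)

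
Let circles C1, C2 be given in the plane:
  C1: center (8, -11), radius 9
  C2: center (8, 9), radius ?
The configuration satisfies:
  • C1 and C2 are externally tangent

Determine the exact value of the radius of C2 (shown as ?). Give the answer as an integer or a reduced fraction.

11

1. [ext C1·C2]  r_C2² + 18r_C2 − 319 = 0  ⇒  r_C2 = 11 (r>0 drops 1)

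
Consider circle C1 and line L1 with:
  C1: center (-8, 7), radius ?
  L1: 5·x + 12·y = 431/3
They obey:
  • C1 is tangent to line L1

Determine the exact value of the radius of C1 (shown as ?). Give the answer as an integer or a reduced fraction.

23/3

1. [C1‖L1]  r_C1² − 529/9 = 0  ⇒  r_C1 = 23/3 (r>0 drops 1)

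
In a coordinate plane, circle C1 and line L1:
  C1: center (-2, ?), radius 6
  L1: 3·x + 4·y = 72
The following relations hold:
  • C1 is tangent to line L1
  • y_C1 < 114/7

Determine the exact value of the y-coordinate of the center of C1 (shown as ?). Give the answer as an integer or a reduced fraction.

1. [C1‖L1]  y_C1² − 39y_C1 + 324 = 0  ⇒  y_C1 = 12 or 27
2. given y_C1 < 114/7: keep 12

12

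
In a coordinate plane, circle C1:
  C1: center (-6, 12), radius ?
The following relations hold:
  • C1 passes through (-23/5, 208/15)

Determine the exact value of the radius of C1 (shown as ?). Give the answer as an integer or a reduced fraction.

7/3

1. [C1∋P]  r_C1² − 49/9 = 0  ⇒  r_C1 = 7/3 (r>0 drops 1)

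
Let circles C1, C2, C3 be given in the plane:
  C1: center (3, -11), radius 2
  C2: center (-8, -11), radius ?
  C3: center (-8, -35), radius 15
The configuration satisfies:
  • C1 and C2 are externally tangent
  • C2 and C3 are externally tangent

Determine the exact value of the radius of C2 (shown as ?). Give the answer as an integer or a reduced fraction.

1. [ext C1·C2]  r_C2² + 4r_C2 − 117 = 0  ⇒  r_C2 = 9 (r>0 drops 1)
2. [ext C2·C3]  r_C2² + 30r_C2 − 351 = 0  ⇒  r_C2 = 9 (r>0 drops 1)

9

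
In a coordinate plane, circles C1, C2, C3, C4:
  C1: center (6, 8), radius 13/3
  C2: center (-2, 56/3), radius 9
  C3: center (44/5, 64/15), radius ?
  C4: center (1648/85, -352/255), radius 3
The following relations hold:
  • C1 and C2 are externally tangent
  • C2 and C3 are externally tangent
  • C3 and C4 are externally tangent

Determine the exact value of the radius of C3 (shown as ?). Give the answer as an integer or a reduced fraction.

1. [ext C2·C3]  r_C3² + 18r_C3 − 243 = 0  ⇒  r_C3 = 9 (r>0 drops 1)
2. [ext C3·C4]  r_C3² + 6r_C3 − 135 = 0  ⇒  r_C3 = 9 (r>0 drops 1)

9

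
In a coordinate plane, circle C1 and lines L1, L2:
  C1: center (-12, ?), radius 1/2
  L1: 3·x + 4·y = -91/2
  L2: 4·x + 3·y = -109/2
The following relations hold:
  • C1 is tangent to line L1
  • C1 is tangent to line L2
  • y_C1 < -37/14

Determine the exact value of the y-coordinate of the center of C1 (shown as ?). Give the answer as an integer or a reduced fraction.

-3

1. [C1‖L1]  y_C1² + (19/4)y_C1 + 21/4 = 0  ⇒  y_C1 = -3 or -7/4
2. [C1‖L2]  y_C1² + (13/3)y_C1 + 4 = 0  ⇒  y_C1 = -3 or -4/3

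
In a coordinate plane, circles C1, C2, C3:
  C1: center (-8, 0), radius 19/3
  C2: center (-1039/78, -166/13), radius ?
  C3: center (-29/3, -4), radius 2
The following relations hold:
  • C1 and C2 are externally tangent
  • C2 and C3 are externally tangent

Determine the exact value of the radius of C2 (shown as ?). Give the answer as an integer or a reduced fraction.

1. [ext C1·C2]  r_C2² + (38/3)r_C2 − 605/4 = 0  ⇒  r_C2 = 15/2 (r>0 drops 1)
2. [ext C2·C3]  r_C2² + 4r_C2 − 345/4 = 0  ⇒  r_C2 = 15/2 (r>0 drops 1)

15/2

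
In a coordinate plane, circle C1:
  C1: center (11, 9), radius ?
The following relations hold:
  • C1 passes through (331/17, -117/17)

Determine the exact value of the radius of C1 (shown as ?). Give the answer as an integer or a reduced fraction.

1. [C1∋P]  r_C1² − 324 = 0  ⇒  r_C1 = 18 (r>0 drops 1)

18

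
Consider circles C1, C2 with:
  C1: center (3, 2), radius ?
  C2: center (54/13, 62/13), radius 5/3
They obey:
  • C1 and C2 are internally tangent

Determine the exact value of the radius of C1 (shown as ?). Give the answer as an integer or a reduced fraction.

14/3

1. [int C1,C2]  r_C1² − (10/3)r_C1 − 56/9 = 0  ⇒  r_C1 = 14/3 (r>0 drops 1)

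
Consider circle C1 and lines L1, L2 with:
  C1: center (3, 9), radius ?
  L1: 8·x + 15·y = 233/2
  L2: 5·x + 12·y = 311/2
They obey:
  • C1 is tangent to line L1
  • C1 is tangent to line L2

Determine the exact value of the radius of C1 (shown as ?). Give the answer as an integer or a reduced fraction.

5/2

1. [C1‖L1]  r_C1² − 25/4 = 0  ⇒  r_C1 = 5/2 (r>0 drops 1)
2. [C1‖L2]  r_C1² − 25/4 = 0  ⇒  r_C1 = 5/2 (r>0 drops 1)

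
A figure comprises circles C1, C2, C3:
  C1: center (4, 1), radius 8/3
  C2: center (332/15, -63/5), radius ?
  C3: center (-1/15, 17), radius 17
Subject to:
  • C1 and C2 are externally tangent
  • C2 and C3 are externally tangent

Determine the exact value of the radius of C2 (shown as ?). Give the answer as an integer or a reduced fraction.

20

1. [ext C1·C2]  r_C2² + (16/3)r_C2 − 1520/3 = 0  ⇒  r_C2 = 20 (r>0 drops 1)
2. [ext C2·C3]  r_C2² + 34r_C2 − 1080 = 0  ⇒  r_C2 = 20 (r>0 drops 1)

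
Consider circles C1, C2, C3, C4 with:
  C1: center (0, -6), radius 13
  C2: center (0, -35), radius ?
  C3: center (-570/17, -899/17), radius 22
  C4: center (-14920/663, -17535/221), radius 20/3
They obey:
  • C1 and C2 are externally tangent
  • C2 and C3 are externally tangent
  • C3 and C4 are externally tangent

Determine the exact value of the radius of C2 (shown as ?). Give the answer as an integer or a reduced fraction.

16

1. [ext C1·C2]  r_C2² + 26r_C2 − 672 = 0  ⇒  r_C2 = 16 (r>0 drops 1)
2. [ext C2·C3]  r_C2² + 44r_C2 − 960 = 0  ⇒  r_C2 = 16 (r>0 drops 1)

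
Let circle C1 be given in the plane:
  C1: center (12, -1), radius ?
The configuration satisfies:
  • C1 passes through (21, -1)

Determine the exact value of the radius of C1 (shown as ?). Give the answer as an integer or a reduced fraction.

9

1. [C1∋P]  r_C1² − 81 = 0  ⇒  r_C1 = 9 (r>0 drops 1)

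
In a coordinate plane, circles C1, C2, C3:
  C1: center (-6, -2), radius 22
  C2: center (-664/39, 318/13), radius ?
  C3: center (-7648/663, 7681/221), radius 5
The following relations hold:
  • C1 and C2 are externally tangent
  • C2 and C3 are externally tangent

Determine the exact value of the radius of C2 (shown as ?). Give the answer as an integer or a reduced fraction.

1. [ext C1·C2]  r_C2² + 44r_C2 − 3040/9 = 0  ⇒  r_C2 = 20/3 (r>0 drops 1)
2. [ext C2·C3]  r_C2² + 10r_C2 − 1000/9 = 0  ⇒  r_C2 = 20/3 (r>0 drops 1)

20/3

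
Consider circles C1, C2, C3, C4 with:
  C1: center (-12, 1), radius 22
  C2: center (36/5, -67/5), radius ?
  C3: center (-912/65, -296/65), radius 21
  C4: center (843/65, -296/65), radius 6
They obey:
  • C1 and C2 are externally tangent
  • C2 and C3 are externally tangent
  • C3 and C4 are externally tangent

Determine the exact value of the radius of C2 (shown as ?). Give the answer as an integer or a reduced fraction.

1. [ext C1·C2]  r_C2² + 44r_C2 − 92 = 0  ⇒  r_C2 = 2 (r>0 drops 1)
2. [ext C2·C3]  r_C2² + 42r_C2 − 88 = 0  ⇒  r_C2 = 2 (r>0 drops 1)

2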